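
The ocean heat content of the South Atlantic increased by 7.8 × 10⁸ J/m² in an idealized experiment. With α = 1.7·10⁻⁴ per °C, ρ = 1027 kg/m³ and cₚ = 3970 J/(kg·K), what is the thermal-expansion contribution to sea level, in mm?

Δh = 32.5 mm

Δh = αQ/(ρcₚ) = 1.7×10⁻⁴ × 7.8×10⁸ / (1027 × 3970) ≈ 0.032522 m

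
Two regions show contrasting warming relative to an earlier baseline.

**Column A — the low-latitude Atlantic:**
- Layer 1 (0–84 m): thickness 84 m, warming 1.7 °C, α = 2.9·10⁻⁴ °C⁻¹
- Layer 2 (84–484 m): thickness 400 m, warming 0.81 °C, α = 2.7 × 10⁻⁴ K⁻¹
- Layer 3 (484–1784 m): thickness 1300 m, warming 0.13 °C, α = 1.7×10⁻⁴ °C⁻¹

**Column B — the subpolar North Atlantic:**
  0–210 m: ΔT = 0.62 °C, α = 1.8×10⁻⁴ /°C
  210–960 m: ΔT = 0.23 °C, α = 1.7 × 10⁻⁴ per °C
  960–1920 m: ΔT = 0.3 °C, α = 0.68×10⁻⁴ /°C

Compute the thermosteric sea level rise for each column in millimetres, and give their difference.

A: 158 mm; B: 72.3 mm; difference 85.3 mm

A 84 × 1.7 × 2.9×10⁻⁴ = 0.041412 m
A 84–484 m: 2.7×10⁻⁴ × 0.81 × 400 = 0.08748 m
A Layer 3: 1300 × 0.13 × 1.7×10⁻⁴ = 0.02873 m
A total: 0.157622 m
B 0.62 × 1.8×10⁻⁴ × 210 = 0.023436 m
B 0.23 × 1.7×10⁻⁴ × 750 = 0.029325 m
B 960–1920 m: 0.68×10⁻⁴ × 960 × 0.3 = 0.019584 m
B total: 0.072345 m
Difference: 0.157622 − 0.072345 = 0.085277 m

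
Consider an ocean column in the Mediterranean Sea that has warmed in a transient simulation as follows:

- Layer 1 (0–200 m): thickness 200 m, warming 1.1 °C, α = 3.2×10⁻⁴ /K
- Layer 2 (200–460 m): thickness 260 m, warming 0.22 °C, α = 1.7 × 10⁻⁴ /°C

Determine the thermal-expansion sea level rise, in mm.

Layer 1: 1.1 × 200 × 3.2×10⁻⁴ = 0.07040 m
Layer 2: 1.7×10⁻⁴ × 0.22 × 260 = 0.009724 m
Δh = 0.07040 + 0.009724 = 0.080124 m ≈ 80 mm

Δh ≈ 80 mm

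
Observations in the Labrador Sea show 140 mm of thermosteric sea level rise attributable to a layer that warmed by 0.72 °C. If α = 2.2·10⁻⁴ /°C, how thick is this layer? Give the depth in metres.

H = Δh/(αΔT) = 0.14 / (2.2×10⁻⁴ × 0.72) ≈ 883.8 m

880 m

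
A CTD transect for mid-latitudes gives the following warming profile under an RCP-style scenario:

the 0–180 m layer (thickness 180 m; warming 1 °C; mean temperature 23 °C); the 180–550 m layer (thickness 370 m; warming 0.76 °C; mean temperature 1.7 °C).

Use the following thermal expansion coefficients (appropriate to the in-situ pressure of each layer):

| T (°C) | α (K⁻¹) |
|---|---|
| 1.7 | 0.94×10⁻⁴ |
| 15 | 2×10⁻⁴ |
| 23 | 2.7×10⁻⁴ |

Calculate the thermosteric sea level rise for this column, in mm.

Δh = 75 mm

Layer 1 at 23 °C → α = 2.7×10⁻⁴ K⁻¹
Layer 2 at 1.7 °C → α = 0.94×10⁻⁴ K⁻¹
Layer 1: 2.7×10⁻⁴ × 180 × 1 = 0.04860 m
0.76 × 370 × 0.94×10⁻⁴ = 0.0264328 m
Δh = 0.04860 + 0.0264328 = 0.0750328 m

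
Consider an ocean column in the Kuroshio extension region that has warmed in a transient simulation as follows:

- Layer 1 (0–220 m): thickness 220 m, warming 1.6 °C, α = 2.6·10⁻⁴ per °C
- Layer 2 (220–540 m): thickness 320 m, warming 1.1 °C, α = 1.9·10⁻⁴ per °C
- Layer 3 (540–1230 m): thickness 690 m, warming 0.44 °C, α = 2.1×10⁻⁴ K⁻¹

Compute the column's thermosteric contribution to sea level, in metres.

0.222 m

Layer 1: 1.6 × 220 × 2.6×10⁻⁴ = 0.09152 m
220–540 m: 320 × 1.1 × 1.9×10⁻⁴ = 0.06688 m
Layer 3: 2.1×10⁻⁴ × 0.44 × 690 = 0.063756 m
Δh = 0.09152 + 0.06688 + 0.063756 = 0.222156 m ≈ 0.222 m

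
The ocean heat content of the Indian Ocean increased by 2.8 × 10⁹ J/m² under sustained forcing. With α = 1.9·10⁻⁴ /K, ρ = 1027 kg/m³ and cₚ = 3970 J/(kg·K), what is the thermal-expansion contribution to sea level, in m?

Δh = αQ/(ρcₚ) = 1.9×10⁻⁴ × 2.8×10⁹ / (1027 × 3970) ≈ 0.13048 m

Δh = 0.13 m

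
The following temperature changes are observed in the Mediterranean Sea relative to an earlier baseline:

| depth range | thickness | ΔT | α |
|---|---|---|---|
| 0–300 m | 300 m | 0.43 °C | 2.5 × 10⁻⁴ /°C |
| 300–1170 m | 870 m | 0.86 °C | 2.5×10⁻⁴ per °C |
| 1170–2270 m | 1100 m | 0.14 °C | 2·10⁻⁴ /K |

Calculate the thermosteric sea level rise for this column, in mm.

0–300 m: 2.5×10⁻⁴ × 300 × 0.43 = 0.03225 m
300–1170 m: 2.5×10⁻⁴ × 870 × 0.86 = 0.18705 m
1170–2270 m: 1100 × 2×10⁻⁴ × 0.14 = 0.03080 m
Δh = 0.03225 + 0.18705 + 0.03080 = 0.25010 m

250 mm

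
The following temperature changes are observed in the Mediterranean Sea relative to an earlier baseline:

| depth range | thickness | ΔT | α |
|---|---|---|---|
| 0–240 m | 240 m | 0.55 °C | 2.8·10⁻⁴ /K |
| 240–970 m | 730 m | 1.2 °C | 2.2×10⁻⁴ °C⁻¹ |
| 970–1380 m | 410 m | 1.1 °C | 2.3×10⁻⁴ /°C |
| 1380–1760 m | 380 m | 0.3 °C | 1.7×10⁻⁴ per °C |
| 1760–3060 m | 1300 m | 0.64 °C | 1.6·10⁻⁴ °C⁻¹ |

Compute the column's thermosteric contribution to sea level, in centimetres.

48.6 cm of thermosteric rise

Layer 1: 0.55 × 2.8×10⁻⁴ × 240 = 0.03696 m
240–970 m: 730 × 2.2×10⁻⁴ × 1.2 = 0.19272 m
970–1380 m: 2.3×10⁻⁴ × 410 × 1.1 = 0.10373 m
Layer 4: 1.7×10⁻⁴ × 380 × 0.3 = 0.01938 m
1300 × 1.6×10⁻⁴ × 0.64 = 0.13312 m
Δh = 0.03696 + 0.19272 + 0.10373 + 0.01938 + 0.13312 = 0.48591 m ≈ 48.6 cm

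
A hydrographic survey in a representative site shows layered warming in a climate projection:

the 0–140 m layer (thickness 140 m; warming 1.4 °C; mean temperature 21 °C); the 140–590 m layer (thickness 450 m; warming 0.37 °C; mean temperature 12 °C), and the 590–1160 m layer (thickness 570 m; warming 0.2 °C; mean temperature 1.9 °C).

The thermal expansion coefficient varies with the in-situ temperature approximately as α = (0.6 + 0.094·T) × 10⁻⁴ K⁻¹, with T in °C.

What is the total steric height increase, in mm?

Layer 1: α = (0.6 + 0.094×21)×10⁻⁴ = 2.574×10⁻⁴ K⁻¹
Layer 2: α = (0.6 + 0.094×12)×10⁻⁴ = 1.728×10⁻⁴ K⁻¹
Layer 3: α = (0.6 + 0.094×1.9)×10⁻⁴ = 0.7786×10⁻⁴ K⁻¹
0–140 m: 2.574×10⁻⁴ × 1.4 × 140 = 0.0504504 m
Layer 2: 1.728×10⁻⁴ × 0.37 × 450 = 0.0287712 m
570 × 0.7786×10⁻⁴ × 0.2 = 0.00887604 m
Δh = 0.0504504 + 0.0287712 + 0.00887604 = 0.08809764 m

88 mm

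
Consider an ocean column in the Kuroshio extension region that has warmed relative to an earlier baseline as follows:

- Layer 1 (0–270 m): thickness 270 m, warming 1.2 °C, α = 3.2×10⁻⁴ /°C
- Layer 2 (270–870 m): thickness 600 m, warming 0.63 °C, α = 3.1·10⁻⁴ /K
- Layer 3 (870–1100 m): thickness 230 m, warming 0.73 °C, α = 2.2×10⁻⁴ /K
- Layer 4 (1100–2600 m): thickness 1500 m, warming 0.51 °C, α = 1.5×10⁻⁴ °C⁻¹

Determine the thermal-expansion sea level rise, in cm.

0–270 m: 270 × 1.2 × 3.2×10⁻⁴ = 0.10368 m
Layer 2: 600 × 0.63 × 3.1×10⁻⁴ = 0.11718 m
230 × 2.2×10⁻⁴ × 0.73 = 0.036938 m
1100–2600 m: 1500 × 0.51 × 1.5×10⁻⁴ = 0.11475 m
Δh = 0.10368 + 0.11718 + 0.036938 + 0.11475 = 0.372548 m

about 37.3 cm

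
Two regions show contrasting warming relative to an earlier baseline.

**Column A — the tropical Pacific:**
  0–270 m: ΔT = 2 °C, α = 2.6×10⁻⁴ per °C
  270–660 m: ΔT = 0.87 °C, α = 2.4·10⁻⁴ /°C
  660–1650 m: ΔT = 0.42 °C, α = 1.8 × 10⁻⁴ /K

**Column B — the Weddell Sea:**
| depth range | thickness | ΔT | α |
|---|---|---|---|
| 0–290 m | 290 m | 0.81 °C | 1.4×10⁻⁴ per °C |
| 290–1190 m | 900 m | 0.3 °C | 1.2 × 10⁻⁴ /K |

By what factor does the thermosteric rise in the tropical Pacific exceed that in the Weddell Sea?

A Layer 1: 2.6×10⁻⁴ × 2 × 270 = 0.14040 m
A Layer 2: 390 × 2.4×10⁻⁴ × 0.87 = 0.081432 m
A 660–1650 m: 0.42 × 1.8×10⁻⁴ × 990 = 0.074844 m
A total: 0.296676 m
B 0–290 m: 1.4×10⁻⁴ × 290 × 0.81 = 0.032886 m
B 1.2×10⁻⁴ × 900 × 0.3 = 0.03240 m
B total: 0.065286 m
Ratio: 0.296676 / 0.065286 ≈ 4.544

4.54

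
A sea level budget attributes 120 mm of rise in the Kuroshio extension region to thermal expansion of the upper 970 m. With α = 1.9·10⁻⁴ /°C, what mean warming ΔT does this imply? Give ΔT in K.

ΔT ≈ 0.651 K

ΔT = Δh/(αH) = 0.12 / (1.9×10⁻⁴ × 970) ≈ 0.6511 K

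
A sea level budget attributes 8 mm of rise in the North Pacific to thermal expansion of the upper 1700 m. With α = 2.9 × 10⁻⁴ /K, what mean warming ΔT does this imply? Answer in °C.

ΔT = Δh/(αH) = 0.008 / (2.9×10⁻⁴ × 1700) ≈ 0.01623 °C

ΔT ≈ 0.0162 °C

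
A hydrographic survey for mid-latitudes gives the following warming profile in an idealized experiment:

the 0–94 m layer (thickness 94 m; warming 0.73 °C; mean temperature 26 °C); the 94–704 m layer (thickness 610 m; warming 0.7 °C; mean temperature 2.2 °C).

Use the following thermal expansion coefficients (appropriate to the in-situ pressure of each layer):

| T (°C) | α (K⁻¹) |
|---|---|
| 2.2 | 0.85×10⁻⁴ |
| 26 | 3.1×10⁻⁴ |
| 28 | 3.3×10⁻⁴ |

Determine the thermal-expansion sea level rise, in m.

Δh = 0.0576 m

Layer 1 at 26 °C → α = 3.1×10⁻⁴ K⁻¹
Layer 2 at 2.2 °C → α = 0.85×10⁻⁴ K⁻¹
Layer 1: 0.73 × 3.1×10⁻⁴ × 94 = 0.0212722 m
0.85×10⁻⁴ × 610 × 0.7 = 0.036295 m
Δh = 0.0212722 + 0.036295 = 0.0575672 m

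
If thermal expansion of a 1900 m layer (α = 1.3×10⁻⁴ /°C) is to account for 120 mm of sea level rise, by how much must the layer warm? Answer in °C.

ΔT = Δh/(αH) = 0.12 / (1.3×10⁻⁴ × 1900) ≈ 0.4858 °C

about 0.49 °C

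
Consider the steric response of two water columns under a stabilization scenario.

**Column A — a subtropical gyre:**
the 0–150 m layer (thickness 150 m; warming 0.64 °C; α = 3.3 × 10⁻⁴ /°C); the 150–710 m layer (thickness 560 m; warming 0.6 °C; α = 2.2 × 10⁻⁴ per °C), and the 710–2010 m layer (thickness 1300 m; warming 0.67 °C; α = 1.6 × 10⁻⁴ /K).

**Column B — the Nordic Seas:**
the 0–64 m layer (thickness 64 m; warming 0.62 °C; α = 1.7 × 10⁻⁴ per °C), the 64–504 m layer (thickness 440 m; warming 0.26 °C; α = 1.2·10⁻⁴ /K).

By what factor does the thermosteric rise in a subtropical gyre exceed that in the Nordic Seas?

≈ 12.0×

A 150 × 3.3×10⁻⁴ × 0.64 = 0.03168 m
A 560 × 0.6 × 2.2×10⁻⁴ = 0.07392 m
A 710–2010 m: 0.67 × 1.6×10⁻⁴ × 1300 = 0.13936 m
A total: 0.24496 m
B Layer 1: 0.62 × 64 × 1.7×10⁻⁴ = 0.0067456 m
B 1.2×10⁻⁴ × 440 × 0.26 = 0.013728 m
B total: 0.0204736 m
Ratio: 0.24496 / 0.0204736 ≈ 11.96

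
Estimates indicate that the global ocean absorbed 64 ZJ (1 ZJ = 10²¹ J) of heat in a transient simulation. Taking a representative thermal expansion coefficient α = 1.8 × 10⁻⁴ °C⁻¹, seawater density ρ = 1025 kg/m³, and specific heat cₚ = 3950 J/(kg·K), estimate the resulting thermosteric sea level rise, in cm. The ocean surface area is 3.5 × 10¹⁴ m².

Per unit area: Q = 64×10²¹ / (3.5×10¹⁴) ≈ 1.829×10⁸ J/m²
Δh = αQ/(ρcₚ) = 1.8×10⁻⁴ × 1.829×10⁸ / (1025 × 3950) ≈ 0.0081314 m

Δh = 0.813 cm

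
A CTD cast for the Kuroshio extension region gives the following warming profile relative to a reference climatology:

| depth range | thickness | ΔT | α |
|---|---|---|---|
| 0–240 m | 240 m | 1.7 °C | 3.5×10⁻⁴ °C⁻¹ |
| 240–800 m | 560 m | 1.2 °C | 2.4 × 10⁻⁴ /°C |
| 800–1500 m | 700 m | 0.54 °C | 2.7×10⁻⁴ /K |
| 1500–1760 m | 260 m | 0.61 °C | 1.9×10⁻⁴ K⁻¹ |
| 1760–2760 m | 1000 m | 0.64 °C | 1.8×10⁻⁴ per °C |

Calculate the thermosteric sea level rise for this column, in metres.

about 0.551 m

Layer 1: 240 × 1.7 × 3.5×10⁻⁴ = 0.14280 m
Layer 2: 2.4×10⁻⁴ × 1.2 × 560 = 0.16128 m
Layer 3: 0.54 × 700 × 2.7×10⁻⁴ = 0.10206 m
1500–1760 m: 260 × 1.9×10⁻⁴ × 0.61 = 0.030134 m
0.64 × 1.8×10⁻⁴ × 1000 = 0.11520 m
Δh = 0.14280 + 0.16128 + 0.10206 + 0.030134 + 0.11520 = 0.551474 m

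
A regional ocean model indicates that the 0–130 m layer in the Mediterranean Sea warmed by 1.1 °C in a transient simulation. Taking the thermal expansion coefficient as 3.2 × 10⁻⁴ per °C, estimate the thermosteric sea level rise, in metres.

Δh = αΔT·H = 3.2×10⁻⁴ × 1.1 × 130 = 0.04576 m

about 0.0458 m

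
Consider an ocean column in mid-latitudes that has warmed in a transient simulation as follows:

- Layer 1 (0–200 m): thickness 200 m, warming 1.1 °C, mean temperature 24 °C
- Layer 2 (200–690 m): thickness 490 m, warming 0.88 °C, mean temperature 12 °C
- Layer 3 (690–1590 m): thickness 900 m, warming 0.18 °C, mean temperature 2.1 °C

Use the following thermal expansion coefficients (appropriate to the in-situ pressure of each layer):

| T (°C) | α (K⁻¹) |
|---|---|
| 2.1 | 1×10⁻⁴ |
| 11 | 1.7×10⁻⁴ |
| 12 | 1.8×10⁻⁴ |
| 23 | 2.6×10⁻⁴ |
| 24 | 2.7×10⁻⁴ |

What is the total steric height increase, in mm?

Layer 1 at 24 °C → α = 2.7×10⁻⁴ K⁻¹
Layer 2 at 12 °C → α = 1.8×10⁻⁴ K⁻¹
Layer 3 at 2.1 °C → α = 1×10⁻⁴ K⁻¹
0–200 m: 1.1 × 2.7×10⁻⁴ × 200 = 0.05940 m
200–690 m: 1.8×10⁻⁴ × 490 × 0.88 = 0.077616 m
690–1590 m: 900 × 1×10⁻⁴ × 0.18 = 0.01620 m
Δh = 0.05940 + 0.077616 + 0.01620 = 0.153216 m

about 153 mm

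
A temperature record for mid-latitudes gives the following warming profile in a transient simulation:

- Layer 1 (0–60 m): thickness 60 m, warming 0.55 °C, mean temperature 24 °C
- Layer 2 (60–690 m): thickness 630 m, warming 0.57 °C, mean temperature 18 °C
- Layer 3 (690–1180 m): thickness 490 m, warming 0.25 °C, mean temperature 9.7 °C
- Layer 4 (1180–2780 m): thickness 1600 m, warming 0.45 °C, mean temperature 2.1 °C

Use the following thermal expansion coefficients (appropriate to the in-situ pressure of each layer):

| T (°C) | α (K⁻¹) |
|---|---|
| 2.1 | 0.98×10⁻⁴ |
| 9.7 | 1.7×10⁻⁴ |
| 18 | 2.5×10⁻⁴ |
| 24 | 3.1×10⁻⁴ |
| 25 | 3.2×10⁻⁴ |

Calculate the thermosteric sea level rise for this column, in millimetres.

Layer 1 at 24 °C → α = 3.1×10⁻⁴ K⁻¹
Layer 2 at 18 °C → α = 2.5×10⁻⁴ K⁻¹
Layer 3 at 9.7 °C → α = 1.7×10⁻⁴ K⁻¹
Layer 4 at 2.1 °C → α = 0.98×10⁻⁴ K⁻¹
0–60 m: 3.1×10⁻⁴ × 60 × 0.55 = 0.01023 m
630 × 2.5×10⁻⁴ × 0.57 = 0.089775 m
Layer 3: 490 × 0.25 × 1.7×10⁻⁴ = 0.020825 m
Layer 4: 1600 × 0.98×10⁻⁴ × 0.45 = 0.07056 m
Δh = 0.01023 + 0.089775 + 0.020825 + 0.07056 = 0.19139 m

191 mm of thermosteric rise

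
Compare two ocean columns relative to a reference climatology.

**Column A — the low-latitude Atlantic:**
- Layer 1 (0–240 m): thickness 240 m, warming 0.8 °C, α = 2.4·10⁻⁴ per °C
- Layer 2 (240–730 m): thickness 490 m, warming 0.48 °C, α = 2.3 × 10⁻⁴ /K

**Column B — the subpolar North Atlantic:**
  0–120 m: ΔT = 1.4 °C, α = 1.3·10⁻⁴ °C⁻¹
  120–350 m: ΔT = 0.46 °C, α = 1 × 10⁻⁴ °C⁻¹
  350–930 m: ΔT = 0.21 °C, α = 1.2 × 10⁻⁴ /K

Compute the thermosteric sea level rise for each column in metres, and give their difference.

A Layer 1: 2.4×10⁻⁴ × 0.8 × 240 = 0.04608 m
A Layer 2: 2.3×10⁻⁴ × 0.48 × 490 = 0.054096 m
A total: 0.100176 m
B Layer 1: 1.4 × 1.3×10⁻⁴ × 120 = 0.02184 m
B Layer 2: 0.46 × 1×10⁻⁴ × 230 = 0.01058 m
B 350–930 m: 0.21 × 1.2×10⁻⁴ × 580 = 0.014616 m
B total: 0.047036 m
Difference: 0.100176 − 0.047036 = 0.05314 m

Δh_A ≈ 0.10 m, Δh_B ≈ 0.047 m; difference ≈ 0.053 m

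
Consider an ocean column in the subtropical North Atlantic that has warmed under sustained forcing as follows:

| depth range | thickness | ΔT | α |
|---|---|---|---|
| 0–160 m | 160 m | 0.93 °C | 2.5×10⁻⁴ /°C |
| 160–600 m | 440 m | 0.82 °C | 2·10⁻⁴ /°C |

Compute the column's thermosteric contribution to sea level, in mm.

Layer 1: 0.93 × 2.5×10⁻⁴ × 160 = 0.03720 m
160–600 m: 2×10⁻⁴ × 0.82 × 440 = 0.07216 m
Δh = 0.03720 + 0.07216 = 0.10936 m

Δh = 109 mm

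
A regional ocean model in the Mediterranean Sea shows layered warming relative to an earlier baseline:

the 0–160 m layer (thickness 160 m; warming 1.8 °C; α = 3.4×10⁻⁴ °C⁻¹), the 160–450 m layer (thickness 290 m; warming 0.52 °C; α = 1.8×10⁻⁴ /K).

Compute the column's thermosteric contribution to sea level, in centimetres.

0–160 m: 1.8 × 3.4×10⁻⁴ × 160 = 0.09792 m
160–450 m: 290 × 0.52 × 1.8×10⁻⁴ = 0.027144 m
Δh = 0.09792 + 0.027144 = 0.125064 m

13 cm of thermosteric rise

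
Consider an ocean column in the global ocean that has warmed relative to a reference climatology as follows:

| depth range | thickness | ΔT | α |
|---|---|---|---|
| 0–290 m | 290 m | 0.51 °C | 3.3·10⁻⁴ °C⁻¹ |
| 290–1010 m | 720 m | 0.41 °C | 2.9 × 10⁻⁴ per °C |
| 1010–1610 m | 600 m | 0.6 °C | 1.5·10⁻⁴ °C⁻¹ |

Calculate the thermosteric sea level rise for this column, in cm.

Layer 1: 290 × 0.51 × 3.3×10⁻⁴ = 0.048807 m
720 × 2.9×10⁻⁴ × 0.41 = 0.085608 m
0.6 × 1.5×10⁻⁴ × 600 = 0.05400 m
Δh = 0.048807 + 0.085608 + 0.05400 = 0.188415 m

18.8 cm of thermosteric rise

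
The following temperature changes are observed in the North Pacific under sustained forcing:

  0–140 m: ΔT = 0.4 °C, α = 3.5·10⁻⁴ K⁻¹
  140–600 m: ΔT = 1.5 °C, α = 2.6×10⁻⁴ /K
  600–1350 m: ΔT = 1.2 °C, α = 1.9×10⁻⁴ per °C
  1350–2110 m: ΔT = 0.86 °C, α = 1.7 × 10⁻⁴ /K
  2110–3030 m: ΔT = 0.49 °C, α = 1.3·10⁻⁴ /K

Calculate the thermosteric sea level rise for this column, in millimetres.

540 mm

0–140 m: 0.4 × 3.5×10⁻⁴ × 140 = 0.01960 m
140–600 m: 1.5 × 2.6×10⁻⁴ × 460 = 0.17940 m
1.2 × 750 × 1.9×10⁻⁴ = 0.17100 m
Layer 4: 0.86 × 760 × 1.7×10⁻⁴ = 0.111112 m
Layer 5: 920 × 0.49 × 1.3×10⁻⁴ = 0.058604 m
Δh = 0.01960 + 0.17940 + 0.17100 + 0.111112 + 0.058604 = 0.539716 m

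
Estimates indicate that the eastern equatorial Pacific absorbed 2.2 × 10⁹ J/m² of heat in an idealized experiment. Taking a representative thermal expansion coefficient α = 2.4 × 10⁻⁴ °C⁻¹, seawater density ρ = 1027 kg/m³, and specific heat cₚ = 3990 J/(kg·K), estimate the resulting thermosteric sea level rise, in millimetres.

Δh ≈ 129 mm

Δh = αQ/(ρcₚ) = 2.4×10⁻⁴ × 2.2×10⁹ / (1027 × 3990) ≈ 0.12885 m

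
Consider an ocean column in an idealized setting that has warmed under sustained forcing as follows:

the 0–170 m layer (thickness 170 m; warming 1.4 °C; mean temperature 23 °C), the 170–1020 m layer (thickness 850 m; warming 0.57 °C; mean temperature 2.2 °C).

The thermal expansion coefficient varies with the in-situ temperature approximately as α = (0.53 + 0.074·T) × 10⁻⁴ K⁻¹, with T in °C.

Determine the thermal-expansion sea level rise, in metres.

0.0867 m

Layer 1: α = (0.53 + 0.074×23)×10⁻⁴ = 2.232×10⁻⁴ K⁻¹
Layer 2: α = (0.53 + 0.074×2.2)×10⁻⁴ = 0.6928×10⁻⁴ K⁻¹
2.232×10⁻⁴ × 170 × 1.4 = 0.0531216 m
850 × 0.57 × 0.6928×10⁻⁴ = 0.03356616 m
Δh = 0.0531216 + 0.03356616 = 0.08668776 m ≈ 0.0867 m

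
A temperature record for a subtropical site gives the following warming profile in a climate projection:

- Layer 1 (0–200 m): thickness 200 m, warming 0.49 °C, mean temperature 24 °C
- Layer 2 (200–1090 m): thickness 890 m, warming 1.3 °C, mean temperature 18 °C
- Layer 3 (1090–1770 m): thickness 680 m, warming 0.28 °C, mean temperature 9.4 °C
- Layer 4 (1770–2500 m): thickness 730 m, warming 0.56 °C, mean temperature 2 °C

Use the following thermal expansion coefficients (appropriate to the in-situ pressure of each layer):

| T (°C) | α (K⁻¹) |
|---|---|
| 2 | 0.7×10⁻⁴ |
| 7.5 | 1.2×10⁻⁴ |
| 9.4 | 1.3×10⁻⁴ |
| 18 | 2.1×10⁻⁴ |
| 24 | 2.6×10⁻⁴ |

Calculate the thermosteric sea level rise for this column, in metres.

Δh = 0.322 m

Layer 1 at 24 °C → α = 2.6×10⁻⁴ K⁻¹
Layer 2 at 18 °C → α = 2.1×10⁻⁴ K⁻¹
Layer 3 at 9.4 °C → α = 1.3×10⁻⁴ K⁻¹
Layer 4 at 2 °C → α = 0.7×10⁻⁴ K⁻¹
Layer 1: 0.49 × 200 × 2.6×10⁻⁴ = 0.02548 m
2.1×10⁻⁴ × 890 × 1.3 = 0.24297 m
1090–1770 m: 0.28 × 1.3×10⁻⁴ × 680 = 0.024752 m
1770–2500 m: 0.56 × 0.7×10⁻⁴ × 730 = 0.028616 m
Δh = 0.02548 + 0.24297 + 0.024752 + 0.028616 = 0.321818 m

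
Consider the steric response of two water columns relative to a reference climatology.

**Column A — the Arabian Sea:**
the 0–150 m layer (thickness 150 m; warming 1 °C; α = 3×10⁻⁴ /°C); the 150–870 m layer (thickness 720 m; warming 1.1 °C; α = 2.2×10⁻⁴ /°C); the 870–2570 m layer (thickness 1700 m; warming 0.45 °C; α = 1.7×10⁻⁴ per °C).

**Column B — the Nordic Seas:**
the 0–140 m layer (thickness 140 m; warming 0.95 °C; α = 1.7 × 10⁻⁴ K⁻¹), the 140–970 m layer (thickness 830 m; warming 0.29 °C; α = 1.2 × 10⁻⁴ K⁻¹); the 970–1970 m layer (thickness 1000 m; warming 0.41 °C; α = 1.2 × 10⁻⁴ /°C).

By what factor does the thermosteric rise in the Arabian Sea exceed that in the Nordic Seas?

3.47

A 1 × 3×10⁻⁴ × 150 = 0.04500 m
A Layer 2: 1.1 × 720 × 2.2×10⁻⁴ = 0.17424 m
A Layer 3: 0.45 × 1700 × 1.7×10⁻⁴ = 0.13005 m
A total: 0.34929 m
B 0–140 m: 1.7×10⁻⁴ × 140 × 0.95 = 0.02261 m
B Layer 2: 1.2×10⁻⁴ × 830 × 0.29 = 0.028884 m
B Layer 3: 0.41 × 1.2×10⁻⁴ × 1000 = 0.04920 m
B total: 0.100694 m
Ratio: 0.34929 / 0.100694 ≈ 3.469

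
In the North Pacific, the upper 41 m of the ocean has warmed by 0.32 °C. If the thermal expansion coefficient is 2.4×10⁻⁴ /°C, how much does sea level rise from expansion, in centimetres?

Δh = αΔT·H = 2.4×10⁻⁴ × 0.32 × 41 = 0.0031488 m

0.315 cm of thermosteric rise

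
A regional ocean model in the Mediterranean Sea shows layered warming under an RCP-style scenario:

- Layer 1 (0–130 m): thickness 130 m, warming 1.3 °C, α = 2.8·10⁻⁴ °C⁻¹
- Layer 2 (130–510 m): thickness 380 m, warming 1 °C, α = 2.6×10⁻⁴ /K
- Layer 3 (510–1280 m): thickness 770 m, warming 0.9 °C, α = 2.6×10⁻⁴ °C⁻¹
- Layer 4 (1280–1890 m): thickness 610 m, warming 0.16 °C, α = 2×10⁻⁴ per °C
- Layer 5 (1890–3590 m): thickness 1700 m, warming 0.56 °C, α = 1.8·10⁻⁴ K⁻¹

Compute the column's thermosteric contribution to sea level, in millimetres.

517 mm

1.3 × 130 × 2.8×10⁻⁴ = 0.04732 m
130–510 m: 2.6×10⁻⁴ × 1 × 380 = 0.09880 m
510–1280 m: 2.6×10⁻⁴ × 770 × 0.9 = 0.18018 m
0.16 × 2×10⁻⁴ × 610 = 0.01952 m
1700 × 1.8×10⁻⁴ × 0.56 = 0.17136 m
Δh = 0.04732 + 0.09880 + 0.18018 + 0.01952 + 0.17136 = 0.51718 m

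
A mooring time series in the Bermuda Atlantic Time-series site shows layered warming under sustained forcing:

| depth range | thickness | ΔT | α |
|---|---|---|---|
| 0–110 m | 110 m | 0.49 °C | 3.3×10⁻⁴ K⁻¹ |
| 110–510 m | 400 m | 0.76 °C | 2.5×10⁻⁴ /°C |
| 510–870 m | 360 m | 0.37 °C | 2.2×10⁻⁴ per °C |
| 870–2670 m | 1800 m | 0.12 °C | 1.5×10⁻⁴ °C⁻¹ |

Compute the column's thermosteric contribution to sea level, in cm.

Δh ≈ 16 cm

110 × 3.3×10⁻⁴ × 0.49 = 0.017787 m
2.5×10⁻⁴ × 0.76 × 400 = 0.07600 m
0.37 × 2.2×10⁻⁴ × 360 = 0.029304 m
Layer 4: 1.5×10⁻⁴ × 1800 × 0.12 = 0.03240 m
Δh = 0.017787 + 0.07600 + 0.029304 + 0.03240 = 0.155491 m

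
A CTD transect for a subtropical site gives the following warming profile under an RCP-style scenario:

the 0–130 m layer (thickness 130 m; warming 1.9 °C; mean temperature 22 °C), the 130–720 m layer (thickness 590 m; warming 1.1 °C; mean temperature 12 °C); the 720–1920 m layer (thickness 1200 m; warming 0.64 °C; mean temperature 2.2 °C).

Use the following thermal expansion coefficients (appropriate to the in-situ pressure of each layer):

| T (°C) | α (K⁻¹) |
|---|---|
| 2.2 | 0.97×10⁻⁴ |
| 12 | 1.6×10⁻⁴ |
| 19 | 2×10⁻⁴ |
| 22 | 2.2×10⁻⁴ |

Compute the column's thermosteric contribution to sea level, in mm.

230 mm

Layer 1 at 22 °C → α = 2.2×10⁻⁴ K⁻¹
Layer 2 at 12 °C → α = 1.6×10⁻⁴ K⁻¹
Layer 3 at 2.2 °C → α = 0.97×10⁻⁴ K⁻¹
Layer 1: 1.9 × 2.2×10⁻⁴ × 130 = 0.05434 m
Layer 2: 1.1 × 1.6×10⁻⁴ × 590 = 0.10384 m
720–1920 m: 0.64 × 0.97×10⁻⁴ × 1200 = 0.074496 m
Δh = 0.05434 + 0.10384 + 0.074496 = 0.232676 m ≈ 230 mm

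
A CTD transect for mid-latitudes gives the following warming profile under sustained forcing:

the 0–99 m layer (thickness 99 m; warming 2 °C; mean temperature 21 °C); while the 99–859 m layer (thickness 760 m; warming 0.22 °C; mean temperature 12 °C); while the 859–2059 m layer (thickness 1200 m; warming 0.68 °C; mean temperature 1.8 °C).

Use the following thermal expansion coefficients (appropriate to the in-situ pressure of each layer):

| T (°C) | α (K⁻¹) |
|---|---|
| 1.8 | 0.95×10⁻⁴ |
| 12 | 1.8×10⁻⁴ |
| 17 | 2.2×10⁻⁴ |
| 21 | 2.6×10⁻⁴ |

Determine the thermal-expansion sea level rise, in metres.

0.16 m

Layer 1 at 21 °C → α = 2.6×10⁻⁴ K⁻¹
Layer 2 at 12 °C → α = 1.8×10⁻⁴ K⁻¹
Layer 3 at 1.8 °C → α = 0.95×10⁻⁴ K⁻¹
Layer 1: 99 × 2 × 2.6×10⁻⁴ = 0.05148 m
Layer 2: 0.22 × 1.8×10⁻⁴ × 760 = 0.030096 m
0.68 × 0.95×10⁻⁴ × 1200 = 0.07752 m
Δh = 0.05148 + 0.030096 + 0.07752 = 0.159096 m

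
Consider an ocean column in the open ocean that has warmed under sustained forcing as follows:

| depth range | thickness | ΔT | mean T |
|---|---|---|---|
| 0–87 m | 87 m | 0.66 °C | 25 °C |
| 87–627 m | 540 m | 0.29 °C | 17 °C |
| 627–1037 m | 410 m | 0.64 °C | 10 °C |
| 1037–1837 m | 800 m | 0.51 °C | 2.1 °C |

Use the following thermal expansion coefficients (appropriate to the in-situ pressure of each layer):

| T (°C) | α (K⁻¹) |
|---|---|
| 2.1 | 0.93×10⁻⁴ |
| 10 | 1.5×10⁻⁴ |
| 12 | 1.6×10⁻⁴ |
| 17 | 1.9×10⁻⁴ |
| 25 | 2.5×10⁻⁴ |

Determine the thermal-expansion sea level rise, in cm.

Δh ≈ 12.1 cm

Layer 1 at 25 °C → α = 2.5×10⁻⁴ K⁻¹
Layer 2 at 17 °C → α = 1.9×10⁻⁴ K⁻¹
Layer 3 at 10 °C → α = 1.5×10⁻⁴ K⁻¹
Layer 4 at 2.1 °C → α = 0.93×10⁻⁴ K⁻¹
Layer 1: 87 × 0.66 × 2.5×10⁻⁴ = 0.014355 m
Layer 2: 0.29 × 1.9×10⁻⁴ × 540 = 0.029754 m
Layer 3: 1.5×10⁻⁴ × 0.64 × 410 = 0.03936 m
1037–1837 m: 0.51 × 800 × 0.93×10⁻⁴ = 0.037944 m
Δh = 0.014355 + 0.029754 + 0.03936 + 0.037944 = 0.121413 m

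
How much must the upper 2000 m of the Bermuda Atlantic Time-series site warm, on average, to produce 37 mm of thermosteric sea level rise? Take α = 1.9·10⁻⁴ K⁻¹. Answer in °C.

0.097 °C

ΔT = Δh/(αH) = 0.037 / (1.9×10⁻⁴ × 2000) ≈ 0.09737 °C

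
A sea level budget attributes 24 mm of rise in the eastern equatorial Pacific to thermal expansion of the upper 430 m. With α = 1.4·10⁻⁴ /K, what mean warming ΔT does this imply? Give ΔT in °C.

ΔT ≈ 0.40 °C

ΔT = Δh/(αH) = 0.024 / (1.4×10⁻⁴ × 430) ≈ 0.3987 °C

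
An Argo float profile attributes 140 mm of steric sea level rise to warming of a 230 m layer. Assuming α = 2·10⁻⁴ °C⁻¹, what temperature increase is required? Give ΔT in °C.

ΔT ≈ 3.04 °C

ΔT = Δh/(αH) = 0.14 / (2×10⁻⁴ × 230) ≈ 3.043 °C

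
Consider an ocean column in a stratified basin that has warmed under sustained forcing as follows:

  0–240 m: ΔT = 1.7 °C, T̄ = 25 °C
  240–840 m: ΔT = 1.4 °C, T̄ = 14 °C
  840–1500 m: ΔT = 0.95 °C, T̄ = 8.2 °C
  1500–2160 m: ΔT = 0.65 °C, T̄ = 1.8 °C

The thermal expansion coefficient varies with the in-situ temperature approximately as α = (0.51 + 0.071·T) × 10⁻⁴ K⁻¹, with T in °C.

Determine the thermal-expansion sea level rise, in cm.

Layer 1: α = (0.51 + 0.071×25)×10⁻⁴ = 2.285×10⁻⁴ K⁻¹
Layer 2: α = (0.51 + 0.071×14)×10⁻⁴ = 1.504×10⁻⁴ K⁻¹
Layer 3: α = (0.51 + 0.071×8.2)×10⁻⁴ = 1.0922×10⁻⁴ K⁻¹
Layer 4: α = (0.51 + 0.071×1.8)×10⁻⁴ = 0.6378×10⁻⁴ K⁻¹
Layer 1: 2.285×10⁻⁴ × 240 × 1.7 = 0.093228 m
1.504×10⁻⁴ × 1.4 × 600 = 0.126336 m
Layer 3: 1.0922×10⁻⁴ × 660 × 0.95 = 0.06848094 m
660 × 0.6378×10⁻⁴ × 0.65 = 0.02736162 m
Δh = 0.093228 + 0.126336 + 0.06848094 + 0.02736162 = 0.31540656 m ≈ 32 cm

Δh ≈ 32 cm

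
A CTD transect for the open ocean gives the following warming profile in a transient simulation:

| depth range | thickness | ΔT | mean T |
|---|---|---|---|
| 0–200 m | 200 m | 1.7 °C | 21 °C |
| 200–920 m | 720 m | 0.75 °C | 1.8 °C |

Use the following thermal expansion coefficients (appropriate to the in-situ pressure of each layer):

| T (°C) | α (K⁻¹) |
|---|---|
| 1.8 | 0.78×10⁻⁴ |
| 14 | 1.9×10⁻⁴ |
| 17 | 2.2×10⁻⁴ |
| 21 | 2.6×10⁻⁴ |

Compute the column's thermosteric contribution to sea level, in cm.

Layer 1 at 21 °C → α = 2.6×10⁻⁴ K⁻¹
Layer 2 at 1.8 °C → α = 0.78×10⁻⁴ K⁻¹
1.7 × 2.6×10⁻⁴ × 200 = 0.08840 m
200–920 m: 720 × 0.78×10⁻⁴ × 0.75 = 0.04212 m
Δh = 0.08840 + 0.04212 = 0.13052 m ≈ 13.1 cm

Δh = 13.1 cm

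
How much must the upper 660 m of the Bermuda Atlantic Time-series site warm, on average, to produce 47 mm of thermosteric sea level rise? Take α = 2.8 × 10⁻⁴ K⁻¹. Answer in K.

ΔT = Δh/(αH) = 0.047 / (2.8×10⁻⁴ × 660) ≈ 0.2543 K

0.254 K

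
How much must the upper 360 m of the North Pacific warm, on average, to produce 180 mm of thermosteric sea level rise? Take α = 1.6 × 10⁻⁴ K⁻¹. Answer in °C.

ΔT = Δh/(αH) = 0.18 / (1.6×10⁻⁴ × 360) = 3.125 °C

3.13 °C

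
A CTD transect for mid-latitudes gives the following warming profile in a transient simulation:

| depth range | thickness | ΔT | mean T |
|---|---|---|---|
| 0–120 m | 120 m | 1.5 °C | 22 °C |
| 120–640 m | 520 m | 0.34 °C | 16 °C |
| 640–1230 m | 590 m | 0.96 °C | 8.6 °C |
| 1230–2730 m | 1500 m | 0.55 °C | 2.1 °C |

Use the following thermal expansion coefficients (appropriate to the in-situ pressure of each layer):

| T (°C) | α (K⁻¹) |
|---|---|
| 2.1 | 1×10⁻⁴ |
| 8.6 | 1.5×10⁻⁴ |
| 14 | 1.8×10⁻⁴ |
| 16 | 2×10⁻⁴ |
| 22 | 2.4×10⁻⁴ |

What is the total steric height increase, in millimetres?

Layer 1 at 22 °C → α = 2.4×10⁻⁴ K⁻¹
Layer 2 at 16 °C → α = 2×10⁻⁴ K⁻¹
Layer 3 at 8.6 °C → α = 1.5×10⁻⁴ K⁻¹
Layer 4 at 2.1 °C → α = 1×10⁻⁴ K⁻¹
120 × 1.5 × 2.4×10⁻⁴ = 0.04320 m
0.34 × 520 × 2×10⁻⁴ = 0.03536 m
1.5×10⁻⁴ × 590 × 0.96 = 0.08496 m
1230–2730 m: 1500 × 0.55 × 1×10⁻⁴ = 0.08250 m
Δh = 0.04320 + 0.03536 + 0.08496 + 0.08250 = 0.24602 m ≈ 250 mm

250 mm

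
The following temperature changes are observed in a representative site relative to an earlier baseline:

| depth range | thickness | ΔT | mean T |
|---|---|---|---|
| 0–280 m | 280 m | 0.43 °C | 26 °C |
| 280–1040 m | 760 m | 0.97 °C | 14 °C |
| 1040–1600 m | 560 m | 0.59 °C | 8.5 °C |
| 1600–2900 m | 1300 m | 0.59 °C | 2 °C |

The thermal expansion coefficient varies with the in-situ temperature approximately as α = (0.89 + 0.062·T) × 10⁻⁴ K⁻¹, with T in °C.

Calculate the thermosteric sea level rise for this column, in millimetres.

284 mm

Layer 1: α = (0.89 + 0.062×26)×10⁻⁴ = 2.502×10⁻⁴ K⁻¹
Layer 2: α = (0.89 + 0.062×14)×10⁻⁴ = 1.758×10⁻⁴ K⁻¹
Layer 3: α = (0.89 + 0.062×8.5)×10⁻⁴ = 1.417×10⁻⁴ K⁻¹
Layer 4: α = (0.89 + 0.062×2)×10⁻⁴ = 1.014×10⁻⁴ K⁻¹
2.502×10⁻⁴ × 280 × 0.43 = 0.03012408 m
Layer 2: 0.97 × 1.758×10⁻⁴ × 760 = 0.12959976 m
1040–1600 m: 560 × 1.417×10⁻⁴ × 0.59 = 0.04681768 m
1300 × 1.014×10⁻⁴ × 0.59 = 0.0777738 m
Δh = 0.03012408 + 0.12959976 + 0.04681768 + 0.0777738 = 0.28431532 m ≈ 284 mm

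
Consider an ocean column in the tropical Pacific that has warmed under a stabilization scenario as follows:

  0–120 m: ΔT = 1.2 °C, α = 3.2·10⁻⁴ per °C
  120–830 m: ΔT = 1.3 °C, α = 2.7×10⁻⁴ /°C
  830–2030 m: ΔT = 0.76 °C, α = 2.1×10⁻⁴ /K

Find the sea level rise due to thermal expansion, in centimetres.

1.2 × 3.2×10⁻⁴ × 120 = 0.04608 m
710 × 2.7×10⁻⁴ × 1.3 = 0.24921 m
830–2030 m: 0.76 × 2.1×10⁻⁴ × 1200 = 0.19152 m
Δh = 0.04608 + 0.24921 + 0.19152 = 0.48681 m

49 cm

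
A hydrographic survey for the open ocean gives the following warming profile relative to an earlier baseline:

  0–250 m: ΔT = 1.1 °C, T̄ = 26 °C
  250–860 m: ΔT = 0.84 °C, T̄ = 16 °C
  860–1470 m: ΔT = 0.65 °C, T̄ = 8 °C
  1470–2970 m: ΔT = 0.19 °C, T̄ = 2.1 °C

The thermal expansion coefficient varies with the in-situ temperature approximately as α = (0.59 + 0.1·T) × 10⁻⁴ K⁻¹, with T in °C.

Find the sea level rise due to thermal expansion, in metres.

0.28 m of thermosteric rise

Layer 1: α = (0.59 + 0.1×26)×10⁻⁴ = 3.19×10⁻⁴ K⁻¹
Layer 2: α = (0.59 + 0.1×16)×10⁻⁴ = 2.19×10⁻⁴ K⁻¹
Layer 3: α = (0.59 + 0.1×8)×10⁻⁴ = 1.39×10⁻⁴ K⁻¹
Layer 4: α = (0.59 + 0.1×2.1)×10⁻⁴ = 0.8×10⁻⁴ K⁻¹
Layer 1: 3.19×10⁻⁴ × 1.1 × 250 = 0.087725 m
250–860 m: 2.19×10⁻⁴ × 610 × 0.84 = 0.1122156 m
860–1470 m: 0.65 × 1.39×10⁻⁴ × 610 = 0.0551135 m
1470–2970 m: 1500 × 0.8×10⁻⁴ × 0.19 = 0.02280 m
Δh = 0.087725 + 0.1122156 + 0.0551135 + 0.02280 = 0.2778541 m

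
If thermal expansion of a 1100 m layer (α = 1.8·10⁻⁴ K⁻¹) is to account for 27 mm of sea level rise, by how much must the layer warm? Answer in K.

ΔT ≈ 0.136 K

ΔT = Δh/(αH) = 0.027 / (1.8×10⁻⁴ × 1100) ≈ 0.1364 K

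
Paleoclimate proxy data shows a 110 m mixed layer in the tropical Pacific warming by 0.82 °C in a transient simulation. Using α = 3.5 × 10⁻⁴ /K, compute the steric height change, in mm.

31.6 mm

Δh = αΔT·H = 3.5×10⁻⁴ × 0.82 × 110 = 0.03157 m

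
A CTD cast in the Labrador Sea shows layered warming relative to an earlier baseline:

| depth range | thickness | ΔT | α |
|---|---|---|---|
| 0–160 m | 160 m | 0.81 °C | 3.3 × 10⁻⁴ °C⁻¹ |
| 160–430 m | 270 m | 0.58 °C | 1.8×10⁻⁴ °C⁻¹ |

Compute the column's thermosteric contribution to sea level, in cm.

about 7.10 cm

Layer 1: 3.3×10⁻⁴ × 0.81 × 160 = 0.042768 m
160–430 m: 1.8×10⁻⁴ × 270 × 0.58 = 0.028188 m
Δh = 0.042768 + 0.028188 = 0.070956 m ≈ 7.10 cm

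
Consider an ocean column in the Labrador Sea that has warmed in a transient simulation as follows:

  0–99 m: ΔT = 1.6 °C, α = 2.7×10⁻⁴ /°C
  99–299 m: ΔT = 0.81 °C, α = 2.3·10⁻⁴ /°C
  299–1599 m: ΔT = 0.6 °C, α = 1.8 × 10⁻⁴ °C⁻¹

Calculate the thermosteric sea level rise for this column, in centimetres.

Layer 1: 1.6 × 2.7×10⁻⁴ × 99 = 0.042768 m
2.3×10⁻⁴ × 0.81 × 200 = 0.03726 m
299–1599 m: 1.8×10⁻⁴ × 0.6 × 1300 = 0.14040 m
Δh = 0.042768 + 0.03726 + 0.14040 = 0.220428 m

22.0 cm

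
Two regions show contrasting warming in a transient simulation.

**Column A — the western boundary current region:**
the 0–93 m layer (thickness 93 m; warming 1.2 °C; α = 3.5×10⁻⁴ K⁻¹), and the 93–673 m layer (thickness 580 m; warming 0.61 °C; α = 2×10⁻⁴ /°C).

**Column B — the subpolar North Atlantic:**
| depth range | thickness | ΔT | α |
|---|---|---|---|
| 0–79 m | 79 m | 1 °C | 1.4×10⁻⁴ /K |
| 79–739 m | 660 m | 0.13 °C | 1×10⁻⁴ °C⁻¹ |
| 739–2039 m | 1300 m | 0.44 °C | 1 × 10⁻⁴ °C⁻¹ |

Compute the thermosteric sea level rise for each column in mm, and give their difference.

Δh_A ≈ 110 mm, Δh_B ≈ 77 mm; difference ≈ 33 mm

A Layer 1: 1.2 × 3.5×10⁻⁴ × 93 = 0.03906 m
A Layer 2: 2×10⁻⁴ × 0.61 × 580 = 0.07076 m
A total: 0.10982 m
B Layer 1: 79 × 1 × 1.4×10⁻⁴ = 0.01106 m
B 0.13 × 1×10⁻⁴ × 660 = 0.00858 m
B 1300 × 1×10⁻⁴ × 0.44 = 0.05720 m
B total: 0.07684 m
Difference: 0.10982 − 0.07684 = 0.03298 m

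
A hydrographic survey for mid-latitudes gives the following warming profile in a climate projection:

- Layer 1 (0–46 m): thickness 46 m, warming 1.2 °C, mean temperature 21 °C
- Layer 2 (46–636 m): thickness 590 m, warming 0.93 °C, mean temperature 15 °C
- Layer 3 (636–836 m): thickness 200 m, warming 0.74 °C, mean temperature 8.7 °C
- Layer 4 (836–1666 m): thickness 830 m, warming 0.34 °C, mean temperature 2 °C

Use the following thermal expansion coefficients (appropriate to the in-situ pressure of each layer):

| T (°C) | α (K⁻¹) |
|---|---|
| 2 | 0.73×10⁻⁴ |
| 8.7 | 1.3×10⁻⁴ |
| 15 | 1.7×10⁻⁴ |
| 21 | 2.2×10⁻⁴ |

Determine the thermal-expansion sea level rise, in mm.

Layer 1 at 21 °C → α = 2.2×10⁻⁴ K⁻¹
Layer 2 at 15 °C → α = 1.7×10⁻⁴ K⁻¹
Layer 3 at 8.7 °C → α = 1.3×10⁻⁴ K⁻¹
Layer 4 at 2 °C → α = 0.73×10⁻⁴ K⁻¹
Layer 1: 1.2 × 46 × 2.2×10⁻⁴ = 0.012144 m
46–636 m: 1.7×10⁻⁴ × 0.93 × 590 = 0.093279 m
0.74 × 200 × 1.3×10⁻⁴ = 0.01924 m
836–1666 m: 0.34 × 830 × 0.73×10⁻⁴ = 0.0206006 m
Δh = 0.012144 + 0.093279 + 0.01924 + 0.0206006 = 0.1452636 m ≈ 145 mm

Δh = 145 mm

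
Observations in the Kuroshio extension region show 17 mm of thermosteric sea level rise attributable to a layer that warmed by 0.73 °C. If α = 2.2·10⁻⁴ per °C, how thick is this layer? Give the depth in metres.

H = Δh/(αΔT) = 0.017 / (2.2×10⁻⁴ × 0.73) ≈ 105.9 m

about 110 m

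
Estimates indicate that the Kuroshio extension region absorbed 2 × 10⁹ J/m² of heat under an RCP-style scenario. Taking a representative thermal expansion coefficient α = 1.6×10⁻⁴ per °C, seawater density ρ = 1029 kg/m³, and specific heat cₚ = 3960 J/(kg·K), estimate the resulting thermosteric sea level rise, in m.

Δh = αQ/(ρcₚ) = 1.6×10⁻⁴ × 2×10⁹ / (1029 × 3960) ≈ 0.078531 m

about 0.0785 m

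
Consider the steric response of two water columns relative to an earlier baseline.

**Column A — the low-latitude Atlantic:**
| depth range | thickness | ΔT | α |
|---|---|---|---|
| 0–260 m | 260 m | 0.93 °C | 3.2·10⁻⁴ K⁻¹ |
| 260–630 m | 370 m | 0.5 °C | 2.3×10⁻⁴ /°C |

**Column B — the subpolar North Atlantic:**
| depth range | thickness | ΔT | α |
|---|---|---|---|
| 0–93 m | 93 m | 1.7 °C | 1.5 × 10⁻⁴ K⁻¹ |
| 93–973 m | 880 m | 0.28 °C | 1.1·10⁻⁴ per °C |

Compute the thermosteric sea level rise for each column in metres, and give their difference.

A: 0.120 m; B: 0.0508 m; difference 0.0691 m

A 0–260 m: 0.93 × 3.2×10⁻⁴ × 260 = 0.077376 m
A Layer 2: 0.5 × 2.3×10⁻⁴ × 370 = 0.04255 m
A total: 0.119926 m
B Layer 1: 1.5×10⁻⁴ × 93 × 1.7 = 0.023715 m
B 93–973 m: 880 × 1.1×10⁻⁴ × 0.28 = 0.027104 m
B total: 0.050819 m
Difference: 0.119926 − 0.050819 = 0.069107 m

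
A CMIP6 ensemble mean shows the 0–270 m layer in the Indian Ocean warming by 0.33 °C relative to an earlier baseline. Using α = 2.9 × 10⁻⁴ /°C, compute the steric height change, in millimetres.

Δh = αΔT·H = 2.9×10⁻⁴ × 0.33 × 270 = 0.025839 m

25.8 mm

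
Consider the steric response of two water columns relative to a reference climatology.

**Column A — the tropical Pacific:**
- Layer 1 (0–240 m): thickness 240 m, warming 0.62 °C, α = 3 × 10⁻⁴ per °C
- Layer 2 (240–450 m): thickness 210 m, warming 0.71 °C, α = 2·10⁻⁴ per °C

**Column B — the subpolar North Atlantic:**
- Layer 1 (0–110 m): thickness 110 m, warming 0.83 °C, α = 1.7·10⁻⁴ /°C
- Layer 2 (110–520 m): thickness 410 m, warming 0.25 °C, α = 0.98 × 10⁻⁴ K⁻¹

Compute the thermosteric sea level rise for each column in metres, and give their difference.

A 0–240 m: 3×10⁻⁴ × 240 × 0.62 = 0.04464 m
A 2×10⁻⁴ × 210 × 0.71 = 0.02982 m
A total: 0.07446 m
B 0–110 m: 0.83 × 1.7×10⁻⁴ × 110 = 0.015521 m
B 110–520 m: 410 × 0.98×10⁻⁴ × 0.25 = 0.010045 m
B total: 0.025566 m
Difference: 0.07446 − 0.025566 = 0.048894 m

A: 0.0745 m; B: 0.0256 m; difference 0.0489 m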